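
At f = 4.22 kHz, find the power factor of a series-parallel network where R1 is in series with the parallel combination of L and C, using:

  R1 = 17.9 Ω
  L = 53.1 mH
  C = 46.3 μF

Step 1 — Angular frequency: ω = 2π·f = 2π·4220 = 2.652e+04 rad/s.
Step 2 — Component impedances:
  R1: Z = R = 17.9 Ω
  L: Z = jωL = j·2.652e+04·0.0531 = 0 + j1408 Ω
  C: Z = 1/(jωC) = -j/(ω·C) = 0 - j0.8146 Ω
Step 3 — Parallel branch: L || C = 1/(1/L + 1/C) = 0 - j0.815 Ω.
Step 4 — Series with R1: Z_total = R1 + (L || C) = 17.9 - j0.815 Ω = 17.92∠-2.6° Ω.
Step 5 — Power factor: PF = cos(φ) = Re(Z)/|Z| = 17.9/17.9185 = 0.999.
Step 6 — Type: Im(Z) = -0.815 ⇒ leading (phase φ = -2.6°).

PF = 0.999 (leading, φ = -2.6°)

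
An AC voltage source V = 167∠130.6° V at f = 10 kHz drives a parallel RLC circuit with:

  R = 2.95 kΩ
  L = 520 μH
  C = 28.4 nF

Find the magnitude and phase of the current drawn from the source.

Step 1 — Angular frequency: ω = 2π·f = 2π·1e+04 = 6.283e+04 rad/s.
Step 2 — Component impedances:
  R: Z = R = 2950 Ω
  L: Z = jωL = j·6.283e+04·0.00052 = 0 + j32.67 Ω
  C: Z = 1/(jωC) = -j/(ω·C) = 0 - j560.4 Ω
Step 3 — Parallel combination: 1/Z_total = 1/R + 1/L + 1/C; Z_total = 0.408 + j34.69 Ω = 34.69∠89.3° Ω.
Step 4 — Source phasor: V = 167∠130.6° V = -108.7 + j126.8 V.
Step 5 — Ohm's law: I = V / Z_total = (-108.7 + j126.8) / (0.408 + j34.69) = 3.618 + j3.175 A.
Step 6 — Convert to polar: |I| = 4.814 A, ∠I = 41.3°.

I = 4.814∠41.3° A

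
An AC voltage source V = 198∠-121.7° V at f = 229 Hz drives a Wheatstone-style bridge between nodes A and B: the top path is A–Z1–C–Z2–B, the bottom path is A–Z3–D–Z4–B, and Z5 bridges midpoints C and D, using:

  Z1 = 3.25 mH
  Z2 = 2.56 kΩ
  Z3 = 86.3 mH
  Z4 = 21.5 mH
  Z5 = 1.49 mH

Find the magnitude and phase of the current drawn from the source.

Step 1 — Angular frequency: ω = 2π·f = 2π·229 = 1439 rad/s.
Step 2 — Component impedances:
  Z1: Z = jωL = j·1439·0.00325 = 0 + j4.676 Ω
  Z2: Z = R = 2560 Ω
  Z3: Z = jωL = j·1439·0.0863 = 0 + j124.2 Ω
  Z4: Z = jωL = j·1439·0.0215 = 0 + j30.94 Ω
  Z5: Z = jωL = j·1439·0.00149 = 0 + j2.144 Ω
Step 3 — Bridge requires nodal analysis (the Z5 bridge couples midpoints C and D, so the two paths cannot be reduced to a simple series/parallel combination). Setting node B to ground and injecting 1 A at node A, the 3-node admittance system at A, C, D solves to V_A = Z_AB = 0.4245 + j37.39 Ω = 37.4∠89.3° Ω.
Step 4 — Source phasor: V = 198∠-121.7° V = -104 - j168.5 V.
Step 5 — Ohm's law: I = V / Z_total = (-104 - j168.5) / (0.4245 + j37.39) = -4.536 + j2.731 A.
Step 6 — Convert to polar: |I| = 5.295 A, ∠I = 149.0°.

I = 5.295∠149.0° A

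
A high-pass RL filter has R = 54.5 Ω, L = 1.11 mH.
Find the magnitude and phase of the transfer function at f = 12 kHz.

Step 1 — Angular frequency: ω = 2π·1.2e+04 = 7.54e+04 rad/s.
Step 2 — Transfer function: H(jω) = jωL/(R + jωL).
Step 3 — Numerator jωL = j·83.69; denominator R + jωL = 54.5 + j83.69.
Step 4 — H = 0.7022 + j0.4573.
Step 5 — Magnitude: |H| = 0.838 (-1.5 dB); phase: φ = 33.1°.

|H| = 0.838 (-1.5 dB), φ = 33.1°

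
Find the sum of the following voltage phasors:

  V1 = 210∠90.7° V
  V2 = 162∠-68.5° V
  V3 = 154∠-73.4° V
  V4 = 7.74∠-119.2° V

Step 1 — Convert each phasor to rectangular form:
  V1 = 210·(cos(90.7°) + j·sin(90.7°)) = -2.566 + j210 V
  V2 = 162·(cos(-68.5°) + j·sin(-68.5°)) = 59.37 - j150.7 V
  V3 = 154·(cos(-73.4°) + j·sin(-73.4°)) = 44 - j147.6 V
  V4 = 7.74·(cos(-119.2°) + j·sin(-119.2°)) = -3.776 - j6.756 V
Step 2 — Sum components: V_total = 97.03 - j95.08 V.
Step 3 — Convert to polar: |V_total| = 135.8 V, ∠V_total = -44.4°.

V_total = 135.8∠-44.4° V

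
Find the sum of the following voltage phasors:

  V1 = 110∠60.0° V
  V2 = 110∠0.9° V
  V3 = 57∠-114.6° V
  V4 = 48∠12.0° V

Step 1 — Convert each phasor to rectangular form:
  V1 = 110·(cos(60.0°) + j·sin(60.0°)) = 55 + j95.26 V
  V2 = 110·(cos(0.9°) + j·sin(0.9°)) = 110 + j1.728 V
  V3 = 57·(cos(-114.6°) + j·sin(-114.6°)) = -23.73 - j51.83 V
  V4 = 48·(cos(12.0°) + j·sin(12.0°)) = 46.95 + j9.98 V
Step 2 — Sum components: V_total = 188.2 + j55.14 V.
Step 3 — Convert to polar: |V_total| = 196.1 V, ∠V_total = 16.3°.

V_total = 196.1∠16.3° V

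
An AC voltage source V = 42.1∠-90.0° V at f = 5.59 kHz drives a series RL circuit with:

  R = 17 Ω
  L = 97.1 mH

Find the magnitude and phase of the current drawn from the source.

Step 1 — Angular frequency: ω = 2π·f = 2π·5590 = 3.512e+04 rad/s.
Step 2 — Component impedances:
  R: Z = R = 17 Ω
  L: Z = jωL = j·3.512e+04·0.0971 = 0 + j3410 Ω
Step 3 — Series combination: Z_total = R + L = 17 + j3410 Ω = 3410∠89.7° Ω.
Step 4 — Source phasor: V = 42.1∠-90.0° V = 0 - j42.1 V.
Step 5 — Ohm's law: I = V / Z_total = (0 - j42.1) / (17 + j3410) = -0.01234 - j6.153e-05 A.
Step 6 — Convert to polar: |I| = 0.01234 A, ∠I = -179.7°.

I = 0.01234∠-179.7° A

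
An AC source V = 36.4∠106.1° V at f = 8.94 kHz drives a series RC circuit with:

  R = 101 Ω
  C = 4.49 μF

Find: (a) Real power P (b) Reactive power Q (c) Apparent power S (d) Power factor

Step 1 — Angular frequency: ω = 2π·f = 2π·8940 = 5.617e+04 rad/s.
Step 2 — Component impedances:
  R: Z = R = 101 Ω
  C: Z = 1/(jωC) = -j/(ω·C) = 0 - j3.965 Ω
Step 3 — Series combination: Z_total = R + C = 101 - j3.965 Ω = 101.1∠-2.2° Ω.
Step 4 — Source phasor: V = 36.4∠106.1° V = -10.09 + j34.97 V.
Step 5 — Current: I = V / Z = -0.1134 + j0.3418 A = 0.3601∠108.3° A.
Step 6 — Complex power: S = V·I* = 13.1 - j0.5142 VA.
Step 7 — Real power: P = Re(S) = 13.1 W.
Step 8 — Reactive power: Q = Im(S) = -0.5142 VAR.
Step 9 — Apparent power: |S| = 13.11 VA.
Step 10 — Power factor: PF = P/|S| = 0.9992 (leading).

(a) P = 13.1 W  (b) Q = -0.5142 VAR  (c) S = 13.11 VA  (d) PF = 0.9992 (leading)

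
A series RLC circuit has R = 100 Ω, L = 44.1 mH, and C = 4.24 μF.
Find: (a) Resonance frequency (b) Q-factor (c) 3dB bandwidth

Step 1 — Resonance: ω₀ = 1/√(LC) = 1/√(0.0441·4.24e-06) = 2313 rad/s.
Step 2 — f₀ = ω₀/(2π) = 368.1 Hz.
Step 3 — Series Q: Q = ω₀L/R = 2313·0.0441/100 = 1.02.
Step 4 — Bandwidth: Δω = ω₀/Q = 2268 rad/s; BW = Δω/(2π) = 360.9 Hz.

(a) f₀ = 368.1 Hz  (b) Q = 1.02  (c) BW = 360.9 Hz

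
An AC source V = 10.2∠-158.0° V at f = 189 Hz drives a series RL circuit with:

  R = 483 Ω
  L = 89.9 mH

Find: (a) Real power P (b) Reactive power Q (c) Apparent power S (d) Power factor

Step 1 — Angular frequency: ω = 2π·f = 2π·189 = 1188 rad/s.
Step 2 — Component impedances:
  R: Z = R = 483 Ω
  L: Z = jωL = j·1188·0.0899 = 0 + j106.8 Ω
Step 3 — Series combination: Z_total = R + L = 483 + j106.8 Ω = 494.7∠12.5° Ω.
Step 4 — Source phasor: V = 10.2∠-158.0° V = -9.457 - j3.821 V.
Step 5 — Current: I = V / Z = -0.02034 - j0.003416 A = 0.02062∠-170.5° A.
Step 6 — Complex power: S = V·I* = 0.2054 + j0.04539 VA.
Step 7 — Real power: P = Re(S) = 0.2054 W.
Step 8 — Reactive power: Q = Im(S) = 0.04539 VAR.
Step 9 — Apparent power: |S| = 0.2103 VA.
Step 10 — Power factor: PF = P/|S| = 0.9764 (lagging).

(a) P = 0.2054 W  (b) Q = 0.04539 VAR  (c) S = 0.2103 VA  (d) PF = 0.9764 (lagging)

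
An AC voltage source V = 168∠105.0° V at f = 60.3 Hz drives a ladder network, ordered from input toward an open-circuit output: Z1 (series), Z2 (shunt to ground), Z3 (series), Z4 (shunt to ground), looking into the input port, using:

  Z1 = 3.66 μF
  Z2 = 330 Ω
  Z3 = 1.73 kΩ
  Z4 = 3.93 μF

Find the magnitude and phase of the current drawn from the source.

Step 1 — Angular frequency: ω = 2π·f = 2π·60.3 = 378.9 rad/s.
Step 2 — Component impedances:
  Z1: Z = 1/(jωC) = -j/(ω·C) = 0 - j721.1 Ω
  Z2: Z = R = 330 Ω
  Z3: Z = R = 1730 Ω
  Z4: Z = 1/(jωC) = -j/(ω·C) = 0 - j671.6 Ω
Step 3 — Ladder network (open output): work backward from the far end, alternating series and parallel combinations. Z_in = 282.2 - j736.7 Ω = 788.9∠-69.0° Ω.
Step 4 — Source phasor: V = 168∠105.0° V = -43.48 + j162.3 V.
Step 5 — Ohm's law: I = V / Z_total = (-43.48 + j162.3) / (282.2 - j736.7) = -0.2118 + j0.02211 A.
Step 6 — Convert to polar: |I| = 0.2129 A, ∠I = 174.0°.

I = 0.2129∠174.0° A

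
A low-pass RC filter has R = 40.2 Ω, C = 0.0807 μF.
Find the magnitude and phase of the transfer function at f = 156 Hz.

Step 1 — Angular frequency: ω = 2π·156 = 980.2 rad/s.
Step 2 — Transfer function: H(jω) = 1/(1 + jωRC).
Step 3 — Denominator: 1 + jωRC = 1 + j·980.2·40.2·8.07e-08 = 1 + j0.00318.
Step 4 — H = 1 - j0.00318.
Step 5 — Magnitude: |H| = 1 (-0.0 dB); phase: φ = -0.2°.

|H| = 1 (-0.0 dB), φ = -0.2°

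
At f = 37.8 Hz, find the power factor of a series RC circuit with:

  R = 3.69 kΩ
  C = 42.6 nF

Step 1 — Angular frequency: ω = 2π·f = 2π·37.8 = 237.5 rad/s.
Step 2 — Component impedances:
  R: Z = R = 3690 Ω
  C: Z = 1/(jωC) = -j/(ω·C) = 0 - j9.884e+04 Ω
Step 3 — Series combination: Z_total = R + C = 3690 - j9.884e+04 Ω = 9.891e+04∠-87.9° Ω.
Step 4 — Power factor: PF = cos(φ) = Re(Z)/|Z| = 3690/9.891e+04 = 0.03731.
Step 5 — Type: Im(Z) = -9.884e+04 ⇒ leading (phase φ = -87.9°).

PF = 0.03731 (leading, φ = -87.9°)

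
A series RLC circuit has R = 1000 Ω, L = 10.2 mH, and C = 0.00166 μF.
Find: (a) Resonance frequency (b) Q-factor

Step 1 — Resonance condition Im(Z)=0 gives ω₀ = 1/√(LC).
Step 2 — ω₀ = 1/√(0.0102·1.66e-09) = 2.43e+05 rad/s.
Step 3 — f₀ = ω₀/(2π) = 3.868e+04 Hz.
Step 4 — Series Q: Q = ω₀L/R = 2.43e+05·0.0102/1000 = 2.479.

(a) f₀ = 3.868e+04 Hz  (b) Q = 2.479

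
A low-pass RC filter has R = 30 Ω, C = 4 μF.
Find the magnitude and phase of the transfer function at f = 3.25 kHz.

Step 1 — Angular frequency: ω = 2π·3250 = 2.042e+04 rad/s.
Step 2 — Transfer function: H(jω) = 1/(1 + jωRC).
Step 3 — Denominator: 1 + jωRC = 1 + j·2.042e+04·30·4e-06 = 1 + j2.45.
Step 4 — H = 0.1428 - j0.3498.
Step 5 — Magnitude: |H| = 0.3778 (-8.5 dB); phase: φ = -67.8°.

|H| = 0.3778 (-8.5 dB), φ = -67.8°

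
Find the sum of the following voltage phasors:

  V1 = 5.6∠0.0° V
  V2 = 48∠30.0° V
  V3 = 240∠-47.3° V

Step 1 — Convert each phasor to rectangular form:
  V1 = 5.6·(cos(0.0°) + j·sin(0.0°)) = 5.6 V
  V2 = 48·(cos(30.0°) + j·sin(30.0°)) = 41.57 + j24 V
  V3 = 240·(cos(-47.3°) + j·sin(-47.3°)) = 162.8 - j176.4 V
Step 2 — Sum components: V_total = 209.9 - j152.4 V.
Step 3 — Convert to polar: |V_total| = 259.4 V, ∠V_total = -36.0°.

V_total = 259.4∠-36.0° V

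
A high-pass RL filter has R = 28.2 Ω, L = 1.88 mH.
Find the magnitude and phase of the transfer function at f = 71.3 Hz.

Step 1 — Angular frequency: ω = 2π·71.3 = 448 rad/s.
Step 2 — Transfer function: H(jω) = jωL/(R + jωL).
Step 3 — Numerator jωL = j·0.8422; denominator R + jωL = 28.2 + j0.8422.
Step 4 — H = 0.0008912 + j0.02984.
Step 5 — Magnitude: |H| = 0.02985 (-30.5 dB); phase: φ = 88.3°.

|H| = 0.02985 (-30.5 dB), φ = 88.3°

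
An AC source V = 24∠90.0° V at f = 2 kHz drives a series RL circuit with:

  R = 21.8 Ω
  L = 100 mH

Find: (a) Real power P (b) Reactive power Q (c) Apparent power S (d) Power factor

Step 1 — Angular frequency: ω = 2π·f = 2π·2000 = 1.257e+04 rad/s.
Step 2 — Component impedances:
  R: Z = R = 21.8 Ω
  L: Z = jωL = j·1.257e+04·0.1 = 0 + j1257 Ω
Step 3 — Series combination: Z_total = R + L = 21.8 + j1257 Ω = 1257∠89.0° Ω.
Step 4 — Source phasor: V = 24∠90.0° V = 0 + j24 V.
Step 5 — Current: I = V / Z = 0.01909 + j0.0003312 A = 0.0191∠1.0° A.
Step 6 — Complex power: S = V·I* = 0.007949 + j0.4582 VA.
Step 7 — Real power: P = Re(S) = 0.007949 W.
Step 8 — Reactive power: Q = Im(S) = 0.4582 VAR.
Step 9 — Apparent power: |S| = 0.4583 VA.
Step 10 — Power factor: PF = P/|S| = 0.01735 (lagging).

(a) P = 0.007949 W  (b) Q = 0.4582 VAR  (c) S = 0.4583 VA  (d) PF = 0.01735 (lagging)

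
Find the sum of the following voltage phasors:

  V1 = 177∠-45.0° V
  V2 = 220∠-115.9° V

Step 1 — Convert each phasor to rectangular form:
  V1 = 177·(cos(-45.0°) + j·sin(-45.0°)) = 125.2 - j125.2 V
  V2 = 220·(cos(-115.9°) + j·sin(-115.9°)) = -96.1 - j197.9 V
Step 2 — Sum components: V_total = 29.06 - j323.1 V.
Step 3 — Convert to polar: |V_total| = 324.4 V, ∠V_total = -84.9°.

V_total = 324.4∠-84.9° V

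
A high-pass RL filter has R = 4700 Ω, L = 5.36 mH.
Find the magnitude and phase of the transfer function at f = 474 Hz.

Step 1 — Angular frequency: ω = 2π·474 = 2978 rad/s.
Step 2 — Transfer function: H(jω) = jωL/(R + jωL).
Step 3 — Numerator jωL = j·15.96; denominator R + jωL = 4700 + j15.96.
Step 4 — H = 1.154e-05 + j0.003396.
Step 5 — Magnitude: |H| = 0.003396 (-49.4 dB); phase: φ = 89.8°.

|H| = 0.003396 (-49.4 dB), φ = 89.8°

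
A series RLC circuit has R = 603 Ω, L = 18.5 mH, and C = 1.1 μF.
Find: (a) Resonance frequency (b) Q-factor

Step 1 — Resonance condition Im(Z)=0 gives ω₀ = 1/√(LC).
Step 2 — ω₀ = 1/√(0.0185·1.1e-06) = 7010 rad/s.
Step 3 — f₀ = ω₀/(2π) = 1116 Hz.
Step 4 — Series Q: Q = ω₀L/R = 7010·0.0185/603 = 0.2151.

(a) f₀ = 1116 Hz  (b) Q = 0.2151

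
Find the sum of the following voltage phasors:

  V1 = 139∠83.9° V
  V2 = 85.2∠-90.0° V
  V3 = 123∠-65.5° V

Step 1 — Convert each phasor to rectangular form:
  V1 = 139·(cos(83.9°) + j·sin(83.9°)) = 14.77 + j138.2 V
  V2 = 85.2·(cos(-90.0°) + j·sin(-90.0°)) = 0 - j85.2 V
  V3 = 123·(cos(-65.5°) + j·sin(-65.5°)) = 51.01 - j111.9 V
Step 2 — Sum components: V_total = 65.78 - j58.91 V.
Step 3 — Convert to polar: |V_total| = 88.3 V, ∠V_total = -41.8°.

V_total = 88.3∠-41.8° V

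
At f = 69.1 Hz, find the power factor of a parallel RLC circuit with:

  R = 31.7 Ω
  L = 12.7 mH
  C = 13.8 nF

Step 1 — Angular frequency: ω = 2π·f = 2π·69.1 = 434.2 rad/s.
Step 2 — Component impedances:
  R: Z = R = 31.7 Ω
  L: Z = jωL = j·434.2·0.0127 = 0 + j5.514 Ω
  C: Z = 1/(jωC) = -j/(ω·C) = 0 - j1.669e+05 Ω
Step 3 — Parallel combination: 1/Z_total = 1/R + 1/L + 1/C; Z_total = 0.931 + j5.352 Ω = 5.433∠80.1° Ω.
Step 4 — Power factor: PF = cos(φ) = Re(Z)/|Z| = 0.931/5.433 = 0.1714.
Step 5 — Type: Im(Z) = 5.352 ⇒ lagging (phase φ = 80.1°).

PF = 0.1714 (lagging, φ = 80.1°)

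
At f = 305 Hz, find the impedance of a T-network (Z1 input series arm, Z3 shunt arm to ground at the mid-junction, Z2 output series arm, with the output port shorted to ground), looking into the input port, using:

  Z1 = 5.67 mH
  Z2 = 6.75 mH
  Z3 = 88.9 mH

Step 1 — Angular frequency: ω = 2π·f = 2π·305 = 1916 rad/s.
Step 2 — Component impedances:
  Z1: Z = jωL = j·1916·0.00567 = 0 + j10.87 Ω
  Z2: Z = jωL = j·1916·0.00675 = 0 + j12.94 Ω
  Z3: Z = jωL = j·1916·0.0889 = 0 + j170.4 Ω
Step 3 — With the output port shorted to ground, the output series arm Z2 runs from the junction to ground; the shunt arm Z3 also runs from the junction to ground. They appear in parallel: Z3 || Z2 = 0 + j12.02 Ω.
Step 4 — Series with input arm Z1: Z_in = Z1 + (Z3 || Z2) = 0 + j22.89 Ω = 22.89∠90.0° Ω.

Z = 0 + j22.89 Ω = 22.89∠90.0° Ω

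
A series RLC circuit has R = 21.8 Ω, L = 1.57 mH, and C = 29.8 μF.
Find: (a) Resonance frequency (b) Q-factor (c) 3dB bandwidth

Step 1 — Resonance: ω₀ = 1/√(LC) = 1/√(0.00157·2.98e-05) = 4623 rad/s.
Step 2 — f₀ = ω₀/(2π) = 735.8 Hz.
Step 3 — Series Q: Q = ω₀L/R = 4623·0.00157/21.8 = 0.333.
Step 4 — Bandwidth: Δω = ω₀/Q = 1.389e+04 rad/s; BW = Δω/(2π) = 2210 Hz.

(a) f₀ = 735.8 Hz  (b) Q = 0.333  (c) BW = 2210 Hz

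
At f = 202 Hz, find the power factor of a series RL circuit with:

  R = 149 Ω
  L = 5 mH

Step 1 — Angular frequency: ω = 2π·f = 2π·202 = 1269 rad/s.
Step 2 — Component impedances:
  R: Z = R = 149 Ω
  L: Z = jωL = j·1269·0.005 = 0 + j6.346 Ω
Step 3 — Series combination: Z_total = R + L = 149 + j6.346 Ω = 149.1∠2.4° Ω.
Step 4 — Power factor: PF = cos(φ) = Re(Z)/|Z| = 149/149.14 = 0.9991.
Step 5 — Type: Im(Z) = 6.346 ⇒ lagging (phase φ = 2.4°).

PF = 0.9991 (lagging, φ = 2.4°)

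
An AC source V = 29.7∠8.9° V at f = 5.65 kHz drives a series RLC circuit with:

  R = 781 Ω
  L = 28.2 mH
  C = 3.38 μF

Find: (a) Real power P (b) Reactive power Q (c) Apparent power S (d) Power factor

Step 1 — Angular frequency: ω = 2π·f = 2π·5650 = 3.55e+04 rad/s.
Step 2 — Component impedances:
  R: Z = R = 781 Ω
  L: Z = jωL = j·3.55e+04·0.0282 = 0 + j1001 Ω
  C: Z = 1/(jωC) = -j/(ω·C) = 0 - j8.334 Ω
Step 3 — Series combination: Z_total = R + L + C = 781 + j992.8 Ω = 1263∠51.8° Ω.
Step 4 — Source phasor: V = 29.7∠8.9° V = 29.34 + j4.595 V.
Step 5 — Current: I = V / Z = 0.01722 - j0.01601 A = 0.02351∠-42.9° A.
Step 6 — Complex power: S = V·I* = 0.4318 + j0.5488 VA.
Step 7 — Real power: P = Re(S) = 0.4318 W.
Step 8 — Reactive power: Q = Im(S) = 0.5488 VAR.
Step 9 — Apparent power: |S| = 0.6983 VA.
Step 10 — Power factor: PF = P/|S| = 0.6183 (lagging).

(a) P = 0.4318 W  (b) Q = 0.5488 VAR  (c) S = 0.6983 VA  (d) PF = 0.6183 (lagging)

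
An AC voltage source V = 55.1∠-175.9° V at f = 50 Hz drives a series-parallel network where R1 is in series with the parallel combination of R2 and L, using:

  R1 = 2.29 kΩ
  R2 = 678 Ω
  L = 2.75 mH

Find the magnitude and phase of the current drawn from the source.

Step 1 — Angular frequency: ω = 2π·f = 2π·50 = 314.2 rad/s.
Step 2 — Component impedances:
  R1: Z = R = 2290 Ω
  R2: Z = R = 678 Ω
  L: Z = jωL = j·314.2·0.00275 = 0 + j0.8639 Ω
Step 3 — Parallel branch: R2 || L = 1/(1/R2 + 1/L) = 0.001101 + j0.8639 Ω.
Step 4 — Series with R1: Z_total = R1 + (R2 || L) = 2290 + j0.8639 Ω = 2290∠0.0° Ω.
Step 5 — Source phasor: V = 55.1∠-175.9° V = -54.96 - j3.94 V.
Step 6 — Ohm's law: I = V / Z_total = (-54.96 - j3.94) / (2290 + j0.8639) = -0.024 - j0.001711 A.
Step 7 — Convert to polar: |I| = 0.02406 A, ∠I = -175.9°.

I = 0.02406∠-175.9° A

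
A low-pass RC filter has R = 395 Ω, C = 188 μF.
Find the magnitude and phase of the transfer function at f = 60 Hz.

Step 1 — Angular frequency: ω = 2π·60 = 377 rad/s.
Step 2 — Transfer function: H(jω) = 1/(1 + jωRC).
Step 3 — Denominator: 1 + jωRC = 1 + j·377·395·0.000188 = 1 + j28.
Step 4 — H = 0.001274 - j0.03567.
Step 5 — Magnitude: |H| = 0.0357 (-28.9 dB); phase: φ = -88.0°.

|H| = 0.0357 (-28.9 dB), φ = -88.0°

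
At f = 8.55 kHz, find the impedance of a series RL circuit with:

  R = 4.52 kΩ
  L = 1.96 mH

Step 1 — Angular frequency: ω = 2π·f = 2π·8550 = 5.372e+04 rad/s.
Step 2 — Component impedances:
  R: Z = R = 4520 Ω
  L: Z = jωL = j·5.372e+04·0.00196 = 0 + j105.3 Ω
Step 3 — Series combination: Z_total = R + L = 4520 + j105.3 Ω = 4521∠1.3° Ω.

Z = 4520 + j105.3 Ω = 4521∠1.3° Ω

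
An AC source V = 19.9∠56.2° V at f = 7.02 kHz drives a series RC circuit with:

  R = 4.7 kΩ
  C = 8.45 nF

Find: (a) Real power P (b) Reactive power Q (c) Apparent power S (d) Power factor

Step 1 — Angular frequency: ω = 2π·f = 2π·7020 = 4.411e+04 rad/s.
Step 2 — Component impedances:
  R: Z = R = 4700 Ω
  C: Z = 1/(jωC) = -j/(ω·C) = 0 - j2683 Ω
Step 3 — Series combination: Z_total = R + C = 4700 - j2683 Ω = 5412∠-29.7° Ω.
Step 4 — Source phasor: V = 19.9∠56.2° V = 11.07 + j16.54 V.
Step 5 — Current: I = V / Z = 0.0002616 + j0.003668 A = 0.003677∠85.9° A.
Step 6 — Complex power: S = V·I* = 0.06355 - j0.03628 VA.
Step 7 — Real power: P = Re(S) = 0.06355 W.
Step 8 — Reactive power: Q = Im(S) = -0.03628 VAR.
Step 9 — Apparent power: |S| = 0.07317 VA.
Step 10 — Power factor: PF = P/|S| = 0.8685 (leading).

(a) P = 0.06355 W  (b) Q = -0.03628 VAR  (c) S = 0.07317 VA  (d) PF = 0.8685 (leading)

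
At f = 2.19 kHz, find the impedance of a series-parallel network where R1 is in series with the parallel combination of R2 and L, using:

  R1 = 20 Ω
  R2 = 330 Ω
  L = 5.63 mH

Step 1 — Angular frequency: ω = 2π·f = 2π·2190 = 1.376e+04 rad/s.
Step 2 — Component impedances:
  R1: Z = R = 20 Ω
  R2: Z = R = 330 Ω
  L: Z = jωL = j·1.376e+04·0.00563 = 0 + j77.47 Ω
Step 3 — Parallel branch: R2 || L = 1/(1/R2 + 1/L) = 17.24 + j73.42 Ω.
Step 4 — Series with R1: Z_total = R1 + (R2 || L) = 37.24 + j73.42 Ω = 82.33∠63.1° Ω.

Z = 37.24 + j73.42 Ω = 82.33∠63.1° Ω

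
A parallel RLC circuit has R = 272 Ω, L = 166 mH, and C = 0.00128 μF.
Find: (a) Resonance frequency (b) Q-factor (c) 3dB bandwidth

Step 1 — Resonance: ω₀ = 1/√(LC) = 1/√(0.166·1.28e-09) = 6.86e+04 rad/s.
Step 2 — f₀ = ω₀/(2π) = 1.092e+04 Hz.
Step 3 — Parallel Q: Q = R/(ω₀L) = 272/(6.86e+04·0.166) = 0.02388.
Step 4 — Bandwidth: Δω = ω₀/Q = 2.872e+06 rad/s; BW = Δω/(2π) = 4.571e+05 Hz.

(a) f₀ = 1.092e+04 Hz  (b) Q = 0.02388  (c) BW = 4.571e+05 Hz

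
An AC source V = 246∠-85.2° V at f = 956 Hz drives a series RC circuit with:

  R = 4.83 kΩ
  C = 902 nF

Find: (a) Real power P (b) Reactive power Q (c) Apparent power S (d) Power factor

Step 1 — Angular frequency: ω = 2π·f = 2π·956 = 6007 rad/s.
Step 2 — Component impedances:
  R: Z = R = 4830 Ω
  C: Z = 1/(jωC) = -j/(ω·C) = 0 - j184.6 Ω
Step 3 — Series combination: Z_total = R + C = 4830 - j184.6 Ω = 4834∠-2.2° Ω.
Step 4 — Source phasor: V = 246∠-85.2° V = 20.58 - j245.1 V.
Step 5 — Current: I = V / Z = 0.006192 - j0.05052 A = 0.05089∠-83.0° A.
Step 6 — Complex power: S = V·I* = 12.51 - j0.4781 VA.
Step 7 — Real power: P = Re(S) = 12.51 W.
Step 8 — Reactive power: Q = Im(S) = -0.4781 VAR.
Step 9 — Apparent power: |S| = 12.52 VA.
Step 10 — Power factor: PF = P/|S| = 0.9993 (leading).

(a) P = 12.51 W  (b) Q = -0.4781 VAR  (c) S = 12.52 VA  (d) PF = 0.9993 (leading)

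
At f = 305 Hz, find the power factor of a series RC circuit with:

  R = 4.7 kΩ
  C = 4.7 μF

Step 1 — Angular frequency: ω = 2π·f = 2π·305 = 1916 rad/s.
Step 2 — Component impedances:
  R: Z = R = 4700 Ω
  C: Z = 1/(jωC) = -j/(ω·C) = 0 - j111 Ω
Step 3 — Series combination: Z_total = R + C = 4700 - j111 Ω = 4701∠-1.4° Ω.
Step 4 — Power factor: PF = cos(φ) = Re(Z)/|Z| = 4700/4701.3 = 0.9997.
Step 5 — Type: Im(Z) = -111 ⇒ leading (phase φ = -1.4°).

PF = 0.9997 (leading, φ = -1.4°)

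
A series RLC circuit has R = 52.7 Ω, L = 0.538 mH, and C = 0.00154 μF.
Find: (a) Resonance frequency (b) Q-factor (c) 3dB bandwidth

Step 1 — Resonance condition Im(Z)=0 gives ω₀ = 1/√(LC).
Step 2 — ω₀ = 1/√(0.000538·1.54e-09) = 1.099e+06 rad/s.
Step 3 — f₀ = ω₀/(2π) = 1.749e+05 Hz.
Step 4 — Series Q: Q = ω₀L/R = 1.099e+06·0.000538/52.7 = 11.22.
Step 5 — 3dB bandwidth: Δω = ω₀/Q = 9.796e+04 rad/s; BW = Δω/(2π) = 1.559e+04 Hz.

(a) f₀ = 1.749e+05 Hz  (b) Q = 11.22  (c) BW = 1.559e+04 Hz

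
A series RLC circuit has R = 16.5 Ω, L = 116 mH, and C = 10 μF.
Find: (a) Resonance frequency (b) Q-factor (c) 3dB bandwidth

Step 1 — Resonance: ω₀ = 1/√(LC) = 1/√(0.116·1e-05) = 928.5 rad/s.
Step 2 — f₀ = ω₀/(2π) = 147.8 Hz.
Step 3 — Series Q: Q = ω₀L/R = 928.5·0.116/16.5 = 6.527.
Step 4 — Bandwidth: Δω = ω₀/Q = 142.2 rad/s; BW = Δω/(2π) = 22.64 Hz.

(a) f₀ = 147.8 Hz  (b) Q = 6.527  (c) BW = 22.64 Hz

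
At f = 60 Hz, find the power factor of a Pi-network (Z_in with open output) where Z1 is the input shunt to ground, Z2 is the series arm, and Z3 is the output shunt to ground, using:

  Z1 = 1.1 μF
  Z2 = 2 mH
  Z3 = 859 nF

Step 1 — Angular frequency: ω = 2π·f = 2π·60 = 377 rad/s.
Step 2 — Component impedances:
  Z1: Z = 1/(jωC) = -j/(ω·C) = 0 - j2411 Ω
  Z2: Z = jωL = j·377·0.002 = 0 + j0.754 Ω
  Z3: Z = 1/(jωC) = -j/(ω·C) = 0 - j3088 Ω
Step 3 — With open output, the series arm Z2 and the output shunt Z3 appear in series to ground: Z2 + Z3 = 0 - j3087 Ω.
Step 4 — Parallel with input shunt Z1: Z_in = Z1 || (Z2 + Z3) = 0 - j1354 Ω = 1354∠-90.0° Ω.
Step 5 — Power factor: PF = cos(φ) = Re(Z)/|Z| = 0/1354 = 0.
Step 6 — Type: Im(Z) = -1354 ⇒ leading (phase φ = -90.0°).

PF = 0 (leading, φ = -90.0°)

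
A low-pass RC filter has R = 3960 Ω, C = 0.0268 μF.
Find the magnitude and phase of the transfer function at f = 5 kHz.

Step 1 — Angular frequency: ω = 2π·5000 = 3.142e+04 rad/s.
Step 2 — Transfer function: H(jω) = 1/(1 + jωRC).
Step 3 — Denominator: 1 + jωRC = 1 + j·3.142e+04·3960·2.68e-08 = 1 + j3.334.
Step 4 — H = 0.08253 - j0.2752.
Step 5 — Magnitude: |H| = 0.2873 (-10.8 dB); phase: φ = -73.3°.

|H| = 0.2873 (-10.8 dB), φ = -73.3°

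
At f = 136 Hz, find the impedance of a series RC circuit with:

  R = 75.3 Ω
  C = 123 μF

Step 1 — Angular frequency: ω = 2π·f = 2π·136 = 854.5 rad/s.
Step 2 — Component impedances:
  R: Z = R = 75.3 Ω
  C: Z = 1/(jωC) = -j/(ω·C) = 0 - j9.514 Ω
Step 3 — Series combination: Z_total = R + C = 75.3 - j9.514 Ω = 75.9∠-7.2° Ω.

Z = 75.3 - j9.514 Ω = 75.9∠-7.2° Ω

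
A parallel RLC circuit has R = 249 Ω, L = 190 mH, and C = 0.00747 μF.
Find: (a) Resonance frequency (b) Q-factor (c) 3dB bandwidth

Step 1 — Resonance: ω₀ = 1/√(LC) = 1/√(0.19·7.47e-09) = 2.654e+04 rad/s.
Step 2 — f₀ = ω₀/(2π) = 4225 Hz.
Step 3 — Parallel Q: Q = R/(ω₀L) = 249/(2.654e+04·0.19) = 0.04937.
Step 4 — Bandwidth: Δω = ω₀/Q = 5.376e+05 rad/s; BW = Δω/(2π) = 8.557e+04 Hz.

(a) f₀ = 4225 Hz  (b) Q = 0.04937  (c) BW = 8.557e+04 Hz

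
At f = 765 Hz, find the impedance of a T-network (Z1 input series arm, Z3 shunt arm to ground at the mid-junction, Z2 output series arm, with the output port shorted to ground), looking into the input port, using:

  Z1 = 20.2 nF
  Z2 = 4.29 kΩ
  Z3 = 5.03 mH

Step 1 — Angular frequency: ω = 2π·f = 2π·765 = 4807 rad/s.
Step 2 — Component impedances:
  Z1: Z = 1/(jωC) = -j/(ω·C) = 0 - j1.03e+04 Ω
  Z2: Z = R = 4290 Ω
  Z3: Z = jωL = j·4807·0.00503 = 0 + j24.18 Ω
Step 3 — With the output port shorted to ground, the output series arm Z2 runs from the junction to ground; the shunt arm Z3 also runs from the junction to ground. They appear in parallel: Z3 || Z2 = 0.1363 + j24.18 Ω.
Step 4 — Series with input arm Z1: Z_in = Z1 + (Z3 || Z2) = 0.1363 - j1.028e+04 Ω = 1.028e+04∠-90.0° Ω.

Z = 0.1363 - j1.028e+04 Ω = 1.028e+04∠-90.0° Ω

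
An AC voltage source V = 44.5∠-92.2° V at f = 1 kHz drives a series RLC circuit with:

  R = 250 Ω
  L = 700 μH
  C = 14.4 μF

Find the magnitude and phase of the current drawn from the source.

Step 1 — Angular frequency: ω = 2π·f = 2π·1000 = 6283 rad/s.
Step 2 — Component impedances:
  R: Z = R = 250 Ω
  L: Z = jωL = j·6283·0.0007 = 0 + j4.398 Ω
  C: Z = 1/(jωC) = -j/(ω·C) = 0 - j11.05 Ω
Step 3 — Series combination: Z_total = R + L + C = 250 - j6.654 Ω = 250.1∠-1.5° Ω.
Step 4 — Source phasor: V = 44.5∠-92.2° V = -1.708 - j44.47 V.
Step 5 — Ohm's law: I = V / Z_total = (-1.708 - j44.47) / (250 - j6.654) = -0.002097 - j0.1779 A.
Step 6 — Convert to polar: |I| = 0.1779 A, ∠I = -90.7°.

I = 0.1779∠-90.7° A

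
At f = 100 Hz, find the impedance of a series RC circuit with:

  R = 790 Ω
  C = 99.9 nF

Step 1 — Angular frequency: ω = 2π·f = 2π·100 = 628.3 rad/s.
Step 2 — Component impedances:
  R: Z = R = 790 Ω
  C: Z = 1/(jωC) = -j/(ω·C) = 0 - j1.593e+04 Ω
Step 3 — Series combination: Z_total = R + C = 790 - j1.593e+04 Ω = 1.595e+04∠-87.2° Ω.

Z = 790 - j1.593e+04 Ω = 1.595e+04∠-87.2° Ω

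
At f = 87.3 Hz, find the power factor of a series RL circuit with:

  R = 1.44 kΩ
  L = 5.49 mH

Step 1 — Angular frequency: ω = 2π·f = 2π·87.3 = 548.5 rad/s.
Step 2 — Component impedances:
  R: Z = R = 1440 Ω
  L: Z = jωL = j·548.5·0.00549 = 0 + j3.011 Ω
Step 3 — Series combination: Z_total = R + L = 1440 + j3.011 Ω = 1440∠0.1° Ω.
Step 4 — Power factor: PF = cos(φ) = Re(Z)/|Z| = 1440/1440 = 1.
Step 5 — Type: Im(Z) = 3.011 ⇒ lagging (phase φ = 0.1°).

PF = 1 (lagging, φ = 0.1°)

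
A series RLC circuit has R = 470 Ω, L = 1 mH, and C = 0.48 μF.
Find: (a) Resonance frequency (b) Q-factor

Step 1 — Resonance condition Im(Z)=0 gives ω₀ = 1/√(LC).
Step 2 — ω₀ = 1/√(0.001·4.8e-07) = 4.564e+04 rad/s.
Step 3 — f₀ = ω₀/(2π) = 7264 Hz.
Step 4 — Series Q: Q = ω₀L/R = 4.564e+04·0.001/470 = 0.09711.

(a) f₀ = 7264 Hz  (b) Q = 0.09711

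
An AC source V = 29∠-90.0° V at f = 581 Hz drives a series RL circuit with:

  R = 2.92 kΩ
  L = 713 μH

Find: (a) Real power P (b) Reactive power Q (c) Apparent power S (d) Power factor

Step 1 — Angular frequency: ω = 2π·f = 2π·581 = 3651 rad/s.
Step 2 — Component impedances:
  R: Z = R = 2920 Ω
  L: Z = jωL = j·3651·0.000713 = 0 + j2.603 Ω
Step 3 — Series combination: Z_total = R + L = 2920 + j2.603 Ω = 2920∠0.1° Ω.
Step 4 — Source phasor: V = 29∠-90.0° V = 0 - j29 V.
Step 5 — Current: I = V / Z = -8.853e-06 - j0.009931 A = 0.009932∠-90.1° A.
Step 6 — Complex power: S = V·I* = 0.288 + j0.0002567 VA.
Step 7 — Real power: P = Re(S) = 0.288 W.
Step 8 — Reactive power: Q = Im(S) = 0.0002567 VAR.
Step 9 — Apparent power: |S| = 0.288 VA.
Step 10 — Power factor: PF = P/|S| = 1 (lagging).

(a) P = 0.288 W  (b) Q = 0.0002567 VAR  (c) S = 0.288 VA  (d) PF = 1 (lagging)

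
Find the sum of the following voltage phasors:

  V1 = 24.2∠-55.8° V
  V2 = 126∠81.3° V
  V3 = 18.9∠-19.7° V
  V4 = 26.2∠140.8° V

Step 1 — Convert each phasor to rectangular form:
  V1 = 24.2·(cos(-55.8°) + j·sin(-55.8°)) = 13.6 - j20.02 V
  V2 = 126·(cos(81.3°) + j·sin(81.3°)) = 19.06 + j124.6 V
  V3 = 18.9·(cos(-19.7°) + j·sin(-19.7°)) = 17.79 - j6.371 V
  V4 = 26.2·(cos(140.8°) + j·sin(140.8°)) = -20.3 + j16.56 V
Step 2 — Sum components: V_total = 30.15 + j114.7 V.
Step 3 — Convert to polar: |V_total| = 118.6 V, ∠V_total = 75.3°.

V_total = 118.6∠75.3° V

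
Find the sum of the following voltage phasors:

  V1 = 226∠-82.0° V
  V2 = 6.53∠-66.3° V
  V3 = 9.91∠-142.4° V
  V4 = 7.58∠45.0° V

Step 1 — Convert each phasor to rectangular form:
  V1 = 226·(cos(-82.0°) + j·sin(-82.0°)) = 31.45 - j223.8 V
  V2 = 6.53·(cos(-66.3°) + j·sin(-66.3°)) = 2.625 - j5.979 V
  V3 = 9.91·(cos(-142.4°) + j·sin(-142.4°)) = -7.852 - j6.047 V
  V4 = 7.58·(cos(45.0°) + j·sin(45.0°)) = 5.36 + j5.36 V
Step 2 — Sum components: V_total = 31.59 - j230.5 V.
Step 3 — Convert to polar: |V_total| = 232.6 V, ∠V_total = -82.2°.

V_total = 232.6∠-82.2° V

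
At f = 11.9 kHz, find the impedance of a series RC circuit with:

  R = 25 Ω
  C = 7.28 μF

Step 1 — Angular frequency: ω = 2π·f = 2π·1.19e+04 = 7.477e+04 rad/s.
Step 2 — Component impedances:
  R: Z = R = 25 Ω
  C: Z = 1/(jωC) = -j/(ω·C) = 0 - j1.837 Ω
Step 3 — Series combination: Z_total = R + C = 25 - j1.837 Ω = 25.07∠-4.2° Ω.

Z = 25 - j1.837 Ω = 25.07∠-4.2° Ω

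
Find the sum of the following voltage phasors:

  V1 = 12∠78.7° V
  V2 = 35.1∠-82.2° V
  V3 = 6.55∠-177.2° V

Step 1 — Convert each phasor to rectangular form:
  V1 = 12·(cos(78.7°) + j·sin(78.7°)) = 2.351 + j11.77 V
  V2 = 35.1·(cos(-82.2°) + j·sin(-82.2°)) = 4.764 - j34.78 V
  V3 = 6.55·(cos(-177.2°) + j·sin(-177.2°)) = -6.542 - j0.32 V
Step 2 — Sum components: V_total = 0.5728 - j23.33 V.
Step 3 — Convert to polar: |V_total| = 23.33 V, ∠V_total = -88.6°.

V_total = 23.33∠-88.6° V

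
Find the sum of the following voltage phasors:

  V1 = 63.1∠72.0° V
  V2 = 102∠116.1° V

Step 1 — Convert each phasor to rectangular form:
  V1 = 63.1·(cos(72.0°) + j·sin(72.0°)) = 19.5 + j60.01 V
  V2 = 102·(cos(116.1°) + j·sin(116.1°)) = -44.87 + j91.6 V
Step 2 — Sum components: V_total = -25.37 + j151.6 V.
Step 3 — Convert to polar: |V_total| = 153.7 V, ∠V_total = 99.5°.

V_total = 153.7∠99.5° V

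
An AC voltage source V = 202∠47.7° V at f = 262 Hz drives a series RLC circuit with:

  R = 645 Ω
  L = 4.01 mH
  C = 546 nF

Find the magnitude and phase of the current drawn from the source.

Step 1 — Angular frequency: ω = 2π·f = 2π·262 = 1646 rad/s.
Step 2 — Component impedances:
  R: Z = R = 645 Ω
  L: Z = jωL = j·1646·0.00401 = 0 + j6.601 Ω
  C: Z = 1/(jωC) = -j/(ω·C) = 0 - j1113 Ω
Step 3 — Series combination: Z_total = R + L + C = 645 - j1106 Ω = 1280∠-59.7° Ω.
Step 4 — Source phasor: V = 202∠47.7° V = 135.9 + j149.4 V.
Step 5 — Ohm's law: I = V / Z_total = (135.9 + j149.4) / (645 - j1106) = -0.04731 + j0.1505 A.
Step 6 — Convert to polar: |I| = 0.1578 A, ∠I = 107.4°.

I = 0.1578∠107.4° A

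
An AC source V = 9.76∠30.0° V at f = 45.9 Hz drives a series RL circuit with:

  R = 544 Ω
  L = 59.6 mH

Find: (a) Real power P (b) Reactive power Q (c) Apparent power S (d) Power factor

Step 1 — Angular frequency: ω = 2π·f = 2π·45.9 = 288.4 rad/s.
Step 2 — Component impedances:
  R: Z = R = 544 Ω
  L: Z = jωL = j·288.4·0.0596 = 0 + j17.19 Ω
Step 3 — Series combination: Z_total = R + L = 544 + j17.19 Ω = 544.3∠1.8° Ω.
Step 4 — Source phasor: V = 9.76∠30.0° V = 8.452 + j4.88 V.
Step 5 — Current: I = V / Z = 0.01581 + j0.008471 A = 0.01793∠28.2° A.
Step 6 — Complex power: S = V·I* = 0.1749 + j0.005527 VA.
Step 7 — Real power: P = Re(S) = 0.1749 W.
Step 8 — Reactive power: Q = Im(S) = 0.005527 VAR.
Step 9 — Apparent power: |S| = 0.175 VA.
Step 10 — Power factor: PF = P/|S| = 0.9995 (lagging).

(a) P = 0.1749 W  (b) Q = 0.005527 VAR  (c) S = 0.175 VA  (d) PF = 0.9995 (lagging)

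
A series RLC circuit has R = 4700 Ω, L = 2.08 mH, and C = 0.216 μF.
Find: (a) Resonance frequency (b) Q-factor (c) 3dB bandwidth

Step 1 — Resonance: ω₀ = 1/√(LC) = 1/√(0.00208·2.16e-07) = 4.718e+04 rad/s.
Step 2 — f₀ = ω₀/(2π) = 7509 Hz.
Step 3 — Series Q: Q = ω₀L/R = 4.718e+04·0.00208/4700 = 0.02088.
Step 4 — Bandwidth: Δω = ω₀/Q = 2.26e+06 rad/s; BW = Δω/(2π) = 3.596e+05 Hz.

(a) f₀ = 7509 Hz  (b) Q = 0.02088  (c) BW = 3.596e+05 Hz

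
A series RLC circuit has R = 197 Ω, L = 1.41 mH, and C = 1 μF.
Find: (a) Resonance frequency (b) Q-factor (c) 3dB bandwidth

Step 1 — Resonance: ω₀ = 1/√(LC) = 1/√(0.00141·1e-06) = 2.663e+04 rad/s.
Step 2 — f₀ = ω₀/(2π) = 4238 Hz.
Step 3 — Series Q: Q = ω₀L/R = 2.663e+04·0.00141/197 = 0.1906.
Step 4 — Bandwidth: Δω = ω₀/Q = 1.397e+05 rad/s; BW = Δω/(2π) = 2.224e+04 Hz.

(a) f₀ = 4238 Hz  (b) Q = 0.1906  (c) BW = 2.224e+04 Hz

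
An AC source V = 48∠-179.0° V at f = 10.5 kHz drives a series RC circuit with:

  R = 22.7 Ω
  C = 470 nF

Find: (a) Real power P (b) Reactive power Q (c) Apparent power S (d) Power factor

Step 1 — Angular frequency: ω = 2π·f = 2π·1.05e+04 = 6.597e+04 rad/s.
Step 2 — Component impedances:
  R: Z = R = 22.7 Ω
  C: Z = 1/(jωC) = -j/(ω·C) = 0 - j32.25 Ω
Step 3 — Series combination: Z_total = R + C = 22.7 - j32.25 Ω = 39.44∠-54.9° Ω.
Step 4 — Source phasor: V = 48∠-179.0° V = -47.99 - j0.8377 V.
Step 5 — Current: I = V / Z = -0.6831 - j1.007 A = 1.217∠-124.1° A.
Step 6 — Complex power: S = V·I* = 33.63 - j47.77 VA.
Step 7 — Real power: P = Re(S) = 33.63 W.
Step 8 — Reactive power: Q = Im(S) = -47.77 VAR.
Step 9 — Apparent power: |S| = 58.42 VA.
Step 10 — Power factor: PF = P/|S| = 0.5756 (leading).

(a) P = 33.63 W  (b) Q = -47.77 VAR  (c) S = 58.42 VA  (d) PF = 0.5756 (leading)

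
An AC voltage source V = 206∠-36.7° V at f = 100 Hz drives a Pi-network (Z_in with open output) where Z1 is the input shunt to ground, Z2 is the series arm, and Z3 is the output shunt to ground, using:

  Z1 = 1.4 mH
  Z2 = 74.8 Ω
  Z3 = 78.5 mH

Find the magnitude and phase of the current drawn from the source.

Step 1 — Angular frequency: ω = 2π·f = 2π·100 = 628.3 rad/s.
Step 2 — Component impedances:
  Z1: Z = jωL = j·628.3·0.0014 = 0 + j0.8796 Ω
  Z2: Z = R = 74.8 Ω
  Z3: Z = jωL = j·628.3·0.0785 = 0 + j49.32 Ω
Step 3 — With open output, the series arm Z2 and the output shunt Z3 appear in series to ground: Z2 + Z3 = 74.8 + j49.32 Ω.
Step 4 — Parallel with input shunt Z1: Z_in = Z1 || (Z2 + Z3) = 0.007132 + j0.8749 Ω = 0.8749∠89.5° Ω.
Step 5 — Source phasor: V = 206∠-36.7° V = 165.2 - j123.1 V.
Step 6 — Ohm's law: I = V / Z_total = (165.2 - j123.1) / (0.007132 + j0.8749) = -139.2 - j189.9 A.
Step 7 — Convert to polar: |I| = 235.5 A, ∠I = -126.2°.

I = 235.5∠-126.2° A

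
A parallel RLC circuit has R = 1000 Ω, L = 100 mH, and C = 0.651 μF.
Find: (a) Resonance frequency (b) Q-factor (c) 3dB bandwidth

Step 1 — Resonance: ω₀ = 1/√(LC) = 1/√(0.1·6.51e-07) = 3919 rad/s.
Step 2 — f₀ = ω₀/(2π) = 623.8 Hz.
Step 3 — Parallel Q: Q = R/(ω₀L) = 1000/(3919·0.1) = 2.551.
Step 4 — Bandwidth: Δω = ω₀/Q = 1536 rad/s; BW = Δω/(2π) = 244.5 Hz.

(a) f₀ = 623.8 Hz  (b) Q = 2.551  (c) BW = 244.5 Hz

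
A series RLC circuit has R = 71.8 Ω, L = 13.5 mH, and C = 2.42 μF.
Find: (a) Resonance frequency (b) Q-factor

Step 1 — Resonance condition Im(Z)=0 gives ω₀ = 1/√(LC).
Step 2 — ω₀ = 1/√(0.0135·2.42e-06) = 5533 rad/s.
Step 3 — f₀ = ω₀/(2π) = 880.5 Hz.
Step 4 — Series Q: Q = ω₀L/R = 5533·0.0135/71.8 = 1.04.

(a) f₀ = 880.5 Hz  (b) Q = 1.04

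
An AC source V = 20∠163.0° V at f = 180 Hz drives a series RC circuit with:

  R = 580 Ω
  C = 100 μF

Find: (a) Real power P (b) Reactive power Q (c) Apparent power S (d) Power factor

Step 1 — Angular frequency: ω = 2π·f = 2π·180 = 1131 rad/s.
Step 2 — Component impedances:
  R: Z = R = 580 Ω
  C: Z = 1/(jωC) = -j/(ω·C) = 0 - j8.842 Ω
Step 3 — Series combination: Z_total = R + C = 580 - j8.842 Ω = 580.1∠-0.9° Ω.
Step 4 — Source phasor: V = 20∠163.0° V = -19.13 + j5.847 V.
Step 5 — Current: I = V / Z = -0.03312 + j0.009577 A = 0.03448∠163.9° A.
Step 6 — Complex power: S = V·I* = 0.6895 - j0.01051 VA.
Step 7 — Real power: P = Re(S) = 0.6895 W.
Step 8 — Reactive power: Q = Im(S) = -0.01051 VAR.
Step 9 — Apparent power: |S| = 0.6896 VA.
Step 10 — Power factor: PF = P/|S| = 0.9999 (leading).

(a) P = 0.6895 W  (b) Q = -0.01051 VAR  (c) S = 0.6896 VA  (d) PF = 0.9999 (leading)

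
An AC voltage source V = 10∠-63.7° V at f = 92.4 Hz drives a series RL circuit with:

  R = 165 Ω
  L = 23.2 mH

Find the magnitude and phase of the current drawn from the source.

Step 1 — Angular frequency: ω = 2π·f = 2π·92.4 = 580.6 rad/s.
Step 2 — Component impedances:
  R: Z = R = 165 Ω
  L: Z = jωL = j·580.6·0.0232 = 0 + j13.47 Ω
Step 3 — Series combination: Z_total = R + L = 165 + j13.47 Ω = 165.5∠4.7° Ω.
Step 4 — Source phasor: V = 10∠-63.7° V = 4.431 - j8.965 V.
Step 5 — Ohm's law: I = V / Z_total = (4.431 - j8.965) / (165 + j13.47) = 0.02227 - j0.05615 A.
Step 6 — Convert to polar: |I| = 0.06041 A, ∠I = -68.4°.

I = 0.06041∠-68.4° A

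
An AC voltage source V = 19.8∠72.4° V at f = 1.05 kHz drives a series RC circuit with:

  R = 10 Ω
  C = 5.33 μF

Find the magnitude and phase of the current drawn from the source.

Step 1 — Angular frequency: ω = 2π·f = 2π·1050 = 6597 rad/s.
Step 2 — Component impedances:
  R: Z = R = 10 Ω
  C: Z = 1/(jωC) = -j/(ω·C) = 0 - j28.44 Ω
Step 3 — Series combination: Z_total = R + C = 10 - j28.44 Ω = 30.15∠-70.6° Ω.
Step 4 — Source phasor: V = 19.8∠72.4° V = 5.987 + j18.87 V.
Step 5 — Ohm's law: I = V / Z_total = (5.987 + j18.87) / (10 - j28.44) = -0.5247 + j0.395 A.
Step 6 — Convert to polar: |I| = 0.6568 A, ∠I = 143.0°.

I = 0.6568∠143.0° A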